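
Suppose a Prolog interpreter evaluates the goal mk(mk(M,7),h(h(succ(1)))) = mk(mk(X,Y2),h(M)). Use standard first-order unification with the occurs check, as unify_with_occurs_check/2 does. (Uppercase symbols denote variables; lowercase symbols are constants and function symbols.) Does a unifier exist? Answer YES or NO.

Decompose mk/2: mk(M,7) = mk(X,Y2),  h(h(succ(1))) = h(M).
Decompose mk/2: M = X,  7 = Y2.
Bind M := X; substituting into the one remaining equation that mentions M gives: h(h(succ(1))) = h(X).
Bind Y2 := 7; no other remaining equation mentions Y2.
Decompose h/1: h(succ(1)) = X.
Bind X := h(succ(1)). Substituting into the earlier binding gives M := h(succ(1)).
No equations remain and no clash or occurs-check failure arose, so a unifier exists.

YES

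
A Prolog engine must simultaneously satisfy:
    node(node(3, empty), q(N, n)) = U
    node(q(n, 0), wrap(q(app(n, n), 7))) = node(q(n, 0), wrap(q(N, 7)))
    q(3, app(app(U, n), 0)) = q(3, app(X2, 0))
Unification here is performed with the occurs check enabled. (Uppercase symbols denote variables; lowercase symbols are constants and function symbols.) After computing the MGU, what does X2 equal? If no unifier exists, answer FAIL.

app(node(node(3, empty), q(app(n, n), n)), n)

Bind U := node(node(3, empty), q(N, n)); substituting into the one remaining equation that mentions U gives: q(3, app(app(node(node(3, empty), q(N, n)), n), 0)) = q(3, app(X2, 0)).
Decompose node/2: q(n, 0) = q(n, 0),  wrap(q(app(n, n), 7)) = wrap(q(N, 7)).
Delete trivial equation q(n, 0) = q(n, 0).
Decompose wrap/1: q(app(n, n), 7) = q(N, 7).
Decompose q/2: app(n, n) = N,  7 = 7.
Bind N := app(n, n); substituting into the one remaining equation that mentions N gives: q(3, app(app(node(node(3, empty), q(app(n, n), n)), n), 0)) = q(3, app(X2, 0)). Substituting into the earlier binding gives U := node(node(3, empty), q(app(n, n), n)).
Delete trivial equation 7 = 7.
Decompose q/2: 3 = 3,  app(app(node(node(3, empty), q(app(n, n), n)), n), 0) = app(X2, 0).
Delete trivial equation 3 = 3.
Decompose app/2: app(node(node(3, empty), q(app(n, n), n)), n) = X2,  0 = 0.
Bind X2 := app(node(node(3, empty), q(app(n, n), n)), n); no other remaining equation mentions X2.
Delete trivial equation 0 = 0.
MGU = { U ↦ node(node(3, empty), q(app(n, n), n)), N ↦ app(n, n), X2 ↦ app(node(node(3, empty), q(app(n, n), n)), n) }, so X2 ↦ app(node(node(3, empty), q(app(n, n), n)), n).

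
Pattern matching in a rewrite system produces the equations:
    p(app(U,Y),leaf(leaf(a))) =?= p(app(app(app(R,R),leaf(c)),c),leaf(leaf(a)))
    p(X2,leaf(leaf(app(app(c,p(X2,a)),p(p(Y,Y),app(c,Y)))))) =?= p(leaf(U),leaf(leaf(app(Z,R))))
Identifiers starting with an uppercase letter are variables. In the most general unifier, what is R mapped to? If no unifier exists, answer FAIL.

Decompose p/2: app(U,Y) =?= app(app(app(R,R),leaf(c)),c),  leaf(leaf(a)) =?= leaf(leaf(a)).
Decompose app/2: U =?= app(app(R,R),leaf(c)),  Y =?= c.
Bind U := app(app(R,R),leaf(c)); substituting into the one remaining equation that mentions U gives: p(X2,leaf(leaf(app(app(c,p(X2,a)),p(p(Y,Y),app(c,Y)))))) =?= p(leaf(app(app(R,R),leaf(c))),leaf(leaf(app(Z,R)))).
Bind Y := c; substituting into the one remaining equation that mentions Y gives: p(X2,leaf(leaf(app(app(c,p(X2,a)),p(p(c,c),app(c,c)))))) =?= p(leaf(app(app(R,R),leaf(c))),leaf(leaf(app(Z,R)))).
Delete trivial equation leaf(leaf(a)) =?= leaf(leaf(a)).
Decompose p/2: X2 =?= leaf(app(app(R,R),leaf(c))),  leaf(leaf(app(app(c,p(X2,a)),p(p(c,c),app(c,c))))) =?= leaf(leaf(app(Z,R))).
Bind X2 := leaf(app(app(R,R),leaf(c))); substituting into the remaining equation gives: leaf(leaf(app(app(c,p(leaf(app(app(R,R),leaf(c))),a)),p(p(c,c),app(c,c))))) =?= leaf(leaf(app(Z,R))).
Decompose leaf/1: leaf(app(app(c,p(leaf(app(app(R,R),leaf(c))),a)),p(p(c,c),app(c,c)))) =?= leaf(app(Z,R)).
Decompose leaf/1: app(app(c,p(leaf(app(app(R,R),leaf(c))),a)),p(p(c,c),app(c,c))) =?= app(Z,R).
Decompose app/2: app(c,p(leaf(app(app(R,R),leaf(c))),a)) =?= Z,  p(p(c,c),app(c,c)) =?= R.
Bind Z := app(c,p(leaf(app(app(R,R),leaf(c))),a)); no other remaining equation mentions Z.
Bind R := p(p(c,c),app(c,c)). Substituting into the earlier bindings gives U := app(app(p(p(c,c),app(c,c)),p(p(c,c),app(c,c))),leaf(c)), X2 := leaf(app(app(p(p(c,c),app(c,c)),p(p(c,c),app(c,c))),leaf(c))), Z := app(c,p(leaf(app(app(p(p(c,c),app(c,c)),p(p(c,c),app(c,c))),leaf(c))),a)).
MGU = { U -> app(app(p(p(c,c),app(c,c)),p(p(c,c),app(c,c))),leaf(c)), Y -> c, X2 -> leaf(app(app(p(p(c,c),app(c,c)),p(p(c,c),app(c,c))),leaf(c))), Z -> app(c,p(leaf(app(app(p(p(c,c),app(c,c)),p(p(c,c),app(c,c))),leaf(c))),a)), R -> p(p(c,c),app(c,c)) }, so R -> p(p(c,c),app(c,c)).

p(p(c,c),app(c,c))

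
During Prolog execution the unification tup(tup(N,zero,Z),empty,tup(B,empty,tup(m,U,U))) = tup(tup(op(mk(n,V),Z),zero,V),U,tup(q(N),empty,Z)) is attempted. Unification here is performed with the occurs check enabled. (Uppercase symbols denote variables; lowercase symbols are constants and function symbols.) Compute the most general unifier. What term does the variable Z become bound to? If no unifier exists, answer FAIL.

Decompose tup/3: tup(N,zero,Z) = tup(op(mk(n,V),Z),zero,V),  empty = U,  tup(B,empty,tup(m,U,U)) = tup(q(N),empty,Z).
Decompose tup/3: N = op(mk(n,V),Z),  zero = zero,  Z = V.
Bind N := op(mk(n,V),Z); substituting into the one remaining equation that mentions N gives: tup(B,empty,tup(m,U,U)) = tup(q(op(mk(n,V),Z)),empty,Z).
Delete trivial equation zero = zero.
Bind Z := V; substituting into the one remaining equation that mentions Z gives: tup(B,empty,tup(m,U,U)) = tup(q(op(mk(n,V),V)),empty,V). Substituting into the earlier binding gives N := op(mk(n,V),V).
Bind U := empty; substituting into the remaining equation gives: tup(B,empty,tup(m,empty,empty)) = tup(q(op(mk(n,V),V)),empty,V).
Decompose tup/3: B = q(op(mk(n,V),V)),  empty = empty,  tup(m,empty,empty) = V.
Bind B := q(op(mk(n,V),V)); no other remaining equation mentions B.
Delete trivial equation empty = empty.
Bind V := tup(m,empty,empty). Substituting into the earlier bindings gives N := op(mk(n,tup(m,empty,empty)),tup(m,empty,empty)), Z := tup(m,empty,empty), B := q(op(mk(n,tup(m,empty,empty)),tup(m,empty,empty))).
MGU = { N -> op(mk(n,tup(m,empty,empty)),tup(m,empty,empty)), Z -> tup(m,empty,empty), U -> empty, B -> q(op(mk(n,tup(m,empty,empty)),tup(m,empty,empty))), V -> tup(m,empty,empty) }, so Z -> tup(m,empty,empty).

tup(m,empty,empty)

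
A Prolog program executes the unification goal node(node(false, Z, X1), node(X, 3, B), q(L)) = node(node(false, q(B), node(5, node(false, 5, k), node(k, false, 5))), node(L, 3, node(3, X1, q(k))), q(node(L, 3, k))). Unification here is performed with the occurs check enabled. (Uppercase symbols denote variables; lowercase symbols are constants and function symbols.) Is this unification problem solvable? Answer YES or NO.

NO

Decompose node/3: node(false, Z, X1) = node(false, q(B), node(5, node(false, 5, k), node(k, false, 5))),  node(X, 3, B) = node(L, 3, node(3, X1, q(k))),  q(L) = q(node(L, 3, k)).
Decompose node/3: false = false,  Z = q(B),  X1 = node(5, node(false, 5, k), node(k, false, 5)).
Delete trivial equation false = false.
Bind Z := q(B); no other remaining equation mentions Z.
Bind X1 := node(5, node(false, 5, k), node(k, false, 5)); substituting into the one remaining equation that mentions X1 gives: node(X, 3, B) = node(L, 3, node(3, node(5, node(false, 5, k), node(k, false, 5)), q(k))).
Decompose node/3: X = L,  3 = 3,  B = node(3, node(5, node(false, 5, k), node(k, false, 5)), q(k)).
Bind X := L; no other remaining equation mentions X.
Delete trivial equation 3 = 3.
Bind B := node(3, node(5, node(false, 5, k), node(k, false, 5)), q(k)); no other remaining equation mentions B. Substituting into the earlier binding gives Z := q(node(3, node(5, node(false, 5, k), node(k, false, 5)), q(k))).
Decompose q/1: L = node(L, 3, k).
Occurs check fails: L occurs in node(L, 3, k); the equation L = node(L, 3, k) has no finite solution.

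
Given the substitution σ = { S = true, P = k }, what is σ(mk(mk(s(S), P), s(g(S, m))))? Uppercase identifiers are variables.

Replace each occurrence of S with true.
Replace each occurrence of P with k.
Result: mk(mk(s(true), k), s(g(true, m))).

mk(mk(s(true), k), s(g(true, m)))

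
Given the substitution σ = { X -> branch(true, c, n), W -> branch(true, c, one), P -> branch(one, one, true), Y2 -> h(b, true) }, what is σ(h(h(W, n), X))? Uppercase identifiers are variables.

Replace each occurrence of X with branch(true, c, n).
Replace each occurrence of W with branch(true, c, one).
Result: h(h(branch(true, c, one), n), branch(true, c, n)).

h(h(branch(true, c, one), n), branch(true, c, n))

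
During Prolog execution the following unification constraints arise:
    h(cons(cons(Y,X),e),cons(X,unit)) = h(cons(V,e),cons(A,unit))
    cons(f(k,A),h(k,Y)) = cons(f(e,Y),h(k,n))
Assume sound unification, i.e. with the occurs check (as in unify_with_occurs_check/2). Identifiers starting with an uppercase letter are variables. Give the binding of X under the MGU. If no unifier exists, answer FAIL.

FAIL

Decompose h/2: cons(cons(Y,X),e) = cons(V,e),  cons(X,unit) = cons(A,unit).
Decompose cons/2: cons(Y,X) = V,  e = e.
Bind V := cons(Y,X); no other remaining equation mentions V.
Delete trivial equation e = e.
Decompose cons/2: X = A,  unit = unit.
Bind X := A; no other remaining equation mentions X. Substituting into the earlier binding gives V := cons(Y,A).
Delete trivial equation unit = unit.
Decompose cons/2: f(k,A) = f(e,Y),  h(k,Y) = h(k,n).
Decompose f/2: k = e,  A = Y.
Clash: constants k and e differ; no unifier exists.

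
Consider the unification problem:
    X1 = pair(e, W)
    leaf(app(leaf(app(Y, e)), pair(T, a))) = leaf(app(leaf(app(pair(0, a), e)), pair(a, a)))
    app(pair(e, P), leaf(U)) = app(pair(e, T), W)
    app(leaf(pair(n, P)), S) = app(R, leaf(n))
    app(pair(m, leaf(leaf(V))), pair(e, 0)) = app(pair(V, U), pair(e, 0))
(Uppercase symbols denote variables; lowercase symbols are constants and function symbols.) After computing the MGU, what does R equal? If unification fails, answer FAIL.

Bind X1 := pair(e, W); no other remaining equation mentions X1.
Decompose leaf/1: app(leaf(app(Y, e)), pair(T, a)) = app(leaf(app(pair(0, a), e)), pair(a, a)).
Decompose app/2: leaf(app(Y, e)) = leaf(app(pair(0, a), e)),  pair(T, a) = pair(a, a).
Decompose leaf/1: app(Y, e) = app(pair(0, a), e).
Decompose app/2: Y = pair(0, a),  e = e.
Bind Y := pair(0, a); no other remaining equation mentions Y.
Delete trivial equation e = e.
Decompose pair/2: T = a,  a = a.
Bind T := a; substituting into the one remaining equation that mentions T gives: app(pair(e, P), leaf(U)) = app(pair(e, a), W).
Delete trivial equation a = a.
Decompose app/2: pair(e, P) = pair(e, a),  leaf(U) = W.
Decompose pair/2: e = e,  P = a.
Delete trivial equation e = e.
Bind P := a; substituting into the one remaining equation that mentions P gives: app(leaf(pair(n, a)), S) = app(R, leaf(n)).
Bind W := leaf(U); no other remaining equation mentions W. Substituting into the earlier binding gives X1 := pair(e, leaf(U)).
Decompose app/2: leaf(pair(n, a)) = R,  S = leaf(n).
Bind R := leaf(pair(n, a)); no other remaining equation mentions R.
Bind S := leaf(n); no other remaining equation mentions S.
Decompose app/2: pair(m, leaf(leaf(V))) = pair(V, U),  pair(e, 0) = pair(e, 0).
Decompose pair/2: m = V,  leaf(leaf(V)) = U.
Bind V := m; substituting into the one remaining equation that mentions V gives: leaf(leaf(m)) = U.
Bind U := leaf(leaf(m)); no other remaining equation mentions U. Substituting into the earlier bindings gives X1 := pair(e, leaf(leaf(leaf(m)))), W := leaf(leaf(leaf(m))).
Delete trivial equation pair(e, 0) = pair(e, 0).
MGU = { X1 := pair(e, leaf(leaf(leaf(m)))), Y := pair(0, a), T := a, P := a, W := leaf(leaf(leaf(m))), R := leaf(pair(n, a)), S := leaf(n), V := m, U := leaf(leaf(m)) }, so R := leaf(pair(n, a)).

leaf(pair(n, a))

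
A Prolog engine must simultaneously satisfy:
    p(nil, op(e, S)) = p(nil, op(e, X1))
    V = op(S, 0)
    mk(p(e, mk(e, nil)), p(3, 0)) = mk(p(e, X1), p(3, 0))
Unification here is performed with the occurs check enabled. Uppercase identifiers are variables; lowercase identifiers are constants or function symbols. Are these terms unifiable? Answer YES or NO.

Decompose p/2: nil = nil,  op(e, S) = op(e, X1).
Delete trivial equation nil = nil.
Decompose op/2: e = e,  S = X1.
Delete trivial equation e = e.
Bind S := X1; substituting into the one remaining equation that mentions S gives: V = op(X1, 0).
Bind V := op(X1, 0); no other remaining equation mentions V.
Decompose mk/2: p(e, mk(e, nil)) = p(e, X1),  p(3, 0) = p(3, 0).
Decompose p/2: e = e,  mk(e, nil) = X1.
Delete trivial equation e = e.
Bind X1 := mk(e, nil); no other remaining equation mentions X1. Substituting into the earlier bindings gives S := mk(e, nil), V := op(mk(e, nil), 0).
Delete trivial equation p(3, 0) = p(3, 0).
No equations remain and no clash or occurs-check failure arose, so a unifier exists.

YES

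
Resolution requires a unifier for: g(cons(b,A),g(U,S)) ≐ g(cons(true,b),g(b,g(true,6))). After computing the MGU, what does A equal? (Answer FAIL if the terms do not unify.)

FAIL

Decompose g/2: cons(b,A) ≐ cons(true,b),  g(U,S) ≐ g(b,g(true,6)).
Decompose cons/2: b ≐ true,  A ≐ b.
Clash: constants b and true differ; no unifier exists.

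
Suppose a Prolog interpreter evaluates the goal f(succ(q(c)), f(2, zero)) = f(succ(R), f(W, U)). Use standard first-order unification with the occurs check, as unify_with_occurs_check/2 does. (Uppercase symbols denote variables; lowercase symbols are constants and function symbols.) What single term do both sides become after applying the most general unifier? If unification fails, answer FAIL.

Decompose f/2: succ(q(c)) = succ(R),  f(2, zero) = f(W, U).
Decompose succ/1: q(c) = R.
Bind R := q(c); no other remaining equation mentions R.
Decompose f/2: 2 = W,  zero = U.
Bind W := 2; no other remaining equation mentions W.
Bind U := zero.
Applying the MGU to either side gives f(succ(q(c)), f(2, zero)).

f(succ(q(c)), f(2, zero))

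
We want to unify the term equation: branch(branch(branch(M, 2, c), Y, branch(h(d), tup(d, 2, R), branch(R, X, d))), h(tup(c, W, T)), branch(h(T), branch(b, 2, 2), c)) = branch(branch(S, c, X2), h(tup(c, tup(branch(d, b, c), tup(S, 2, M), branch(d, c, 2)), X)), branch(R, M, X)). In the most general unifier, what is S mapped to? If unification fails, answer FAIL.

Decompose branch/3: branch(branch(M, 2, c), Y, branch(h(d), tup(d, 2, R), branch(R, X, d))) = branch(S, c, X2),  h(tup(c, W, T)) = h(tup(c, tup(branch(d, b, c), tup(S, 2, M), branch(d, c, 2)), X)),  branch(h(T), branch(b, 2, 2), c) = branch(R, M, X).
Decompose branch/3: branch(M, 2, c) = S,  Y = c,  branch(h(d), tup(d, 2, R), branch(R, X, d)) = X2.
Bind S := branch(M, 2, c); substituting into the one remaining equation that mentions S gives: h(tup(c, W, T)) = h(tup(c, tup(branch(d, b, c), tup(branch(M, 2, c), 2, M), branch(d, c, 2)), X)).
Bind Y := c; no other remaining equation mentions Y.
Bind X2 := branch(h(d), tup(d, 2, R), branch(R, X, d)); no other remaining equation mentions X2.
Decompose h/1: tup(c, W, T) = tup(c, tup(branch(d, b, c), tup(branch(M, 2, c), 2, M), branch(d, c, 2)), X).
Decompose tup/3: c = c,  W = tup(branch(d, b, c), tup(branch(M, 2, c), 2, M), branch(d, c, 2)),  T = X.
Delete trivial equation c = c.
Bind W := tup(branch(d, b, c), tup(branch(M, 2, c), 2, M), branch(d, c, 2)); no other remaining equation mentions W.
Bind T := X; substituting into the remaining equation gives: branch(h(X), branch(b, 2, 2), c) = branch(R, M, X).
Decompose branch/3: h(X) = R,  branch(b, 2, 2) = M,  c = X.
Bind R := h(X); no other remaining equation mentions R. Substituting into the earlier binding gives X2 := branch(h(d), tup(d, 2, h(X)), branch(h(X), X, d)).
Bind M := branch(b, 2, 2); no other remaining equation mentions M. Substituting into the earlier bindings gives S := branch(branch(b, 2, 2), 2, c), W := tup(branch(d, b, c), tup(branch(branch(b, 2, 2), 2, c), 2, branch(b, 2, 2)), branch(d, c, 2)).
Bind X := c. Substituting into the earlier bindings gives X2 := branch(h(d), tup(d, 2, h(c)), branch(h(c), c, d)), T := c, R := h(c).
MGU = { S ↦ branch(branch(b, 2, 2), 2, c), Y ↦ c, X2 ↦ branch(h(d), tup(d, 2, h(c)), branch(h(c), c, d)), W ↦ tup(branch(d, b, c), tup(branch(branch(b, 2, 2), 2, c), 2, branch(b, 2, 2)), branch(d, c, 2)), T ↦ c, R ↦ h(c), M ↦ branch(b, 2, 2), X ↦ c }, so S ↦ branch(branch(b, 2, 2), 2, c).

branch(branch(b, 2, 2), 2, c)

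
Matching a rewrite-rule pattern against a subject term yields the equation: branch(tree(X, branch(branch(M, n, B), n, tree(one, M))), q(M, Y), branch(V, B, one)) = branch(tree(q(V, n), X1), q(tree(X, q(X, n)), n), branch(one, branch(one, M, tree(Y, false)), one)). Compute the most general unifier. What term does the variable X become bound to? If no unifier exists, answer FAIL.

q(one, n)

Decompose branch/3: tree(X, branch(branch(M, n, B), n, tree(one, M))) = tree(q(V, n), X1),  q(M, Y) = q(tree(X, q(X, n)), n),  branch(V, B, one) = branch(one, branch(one, M, tree(Y, false)), one).
Decompose tree/2: X = q(V, n),  branch(branch(M, n, B), n, tree(one, M)) = X1.
Bind X := q(V, n); substituting into the one remaining equation that mentions X gives: q(M, Y) = q(tree(q(V, n), q(q(V, n), n)), n).
Bind X1 := branch(branch(M, n, B), n, tree(one, M)); no other remaining equation mentions X1.
Decompose q/2: M = tree(q(V, n), q(q(V, n), n)),  Y = n.
Bind M := tree(q(V, n), q(q(V, n), n)); substituting into the one remaining equation that mentions M gives: branch(V, B, one) = branch(one, branch(one, tree(q(V, n), q(q(V, n), n)), tree(Y, false)), one). Substituting into the earlier binding gives X1 := branch(branch(tree(q(V, n), q(q(V, n), n)), n, B), n, tree(one, tree(q(V, n), q(q(V, n), n)))).
Bind Y := n; substituting into the remaining equation gives: branch(V, B, one) = branch(one, branch(one, tree(q(V, n), q(q(V, n), n)), tree(n, false)), one).
Decompose branch/3: V = one,  B = branch(one, tree(q(V, n), q(q(V, n), n)), tree(n, false)),  one = one.
Bind V := one; substituting into the one remaining equation that mentions V gives: B = branch(one, tree(q(one, n), q(q(one, n), n)), tree(n, false)). Substituting into the earlier bindings gives X := q(one, n), X1 := branch(branch(tree(q(one, n), q(q(one, n), n)), n, B), n, tree(one, tree(q(one, n), q(q(one, n), n)))), M := tree(q(one, n), q(q(one, n), n)).
Bind B := branch(one, tree(q(one, n), q(q(one, n), n)), tree(n, false)); no other remaining equation mentions B. Substituting into the earlier binding gives X1 := branch(branch(tree(q(one, n), q(q(one, n), n)), n, branch(one, tree(q(one, n), q(q(one, n), n)), tree(n, false))), n, tree(one, tree(q(one, n), q(q(one, n), n)))).
Delete trivial equation one = one.
MGU = { X -> q(one, n), X1 -> branch(branch(tree(q(one, n), q(q(one, n), n)), n, branch(one, tree(q(one, n), q(q(one, n), n)), tree(n, false))), n, tree(one, tree(q(one, n), q(q(one, n), n)))), M -> tree(q(one, n), q(q(one, n), n)), Y -> n, V -> one, B -> branch(one, tree(q(one, n), q(q(one, n), n)), tree(n, false)) }, so X -> q(one, n).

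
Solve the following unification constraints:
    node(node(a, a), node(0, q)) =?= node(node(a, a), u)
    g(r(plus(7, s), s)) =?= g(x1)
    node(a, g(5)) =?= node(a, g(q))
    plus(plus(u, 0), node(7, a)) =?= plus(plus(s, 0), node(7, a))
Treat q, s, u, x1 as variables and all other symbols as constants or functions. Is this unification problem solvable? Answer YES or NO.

Decompose node/2: node(a, a) =?= node(a, a),  node(0, q) =?= u.
Delete trivial equation node(a, a) =?= node(a, a).
Bind u := node(0, q); substituting into the one remaining equation that mentions u gives: plus(plus(node(0, q), 0), node(7, a)) =?= plus(plus(s, 0), node(7, a)).
Decompose g/1: r(plus(7, s), s) =?= x1.
Bind x1 := r(plus(7, s), s); no other remaining equation mentions x1.
Decompose node/2: a =?= a,  g(5) =?= g(q).
Delete trivial equation a =?= a.
Decompose g/1: 5 =?= q.
Bind q := 5; substituting into the remaining equation gives: plus(plus(node(0, 5), 0), node(7, a)) =?= plus(plus(s, 0), node(7, a)). Substituting into the earlier binding gives u := node(0, 5).
Decompose plus/2: plus(node(0, 5), 0) =?= plus(s, 0),  node(7, a) =?= node(7, a).
Decompose plus/2: node(0, 5) =?= s,  0 =?= 0.
Bind s := node(0, 5); no other remaining equation mentions s. Substituting into the earlier binding gives x1 := r(plus(7, node(0, 5)), node(0, 5)).
Delete trivial equation 0 =?= 0.
Delete trivial equation node(7, a) =?= node(7, a).
No equations remain and no clash or occurs-check failure arose, so a unifier exists.

YES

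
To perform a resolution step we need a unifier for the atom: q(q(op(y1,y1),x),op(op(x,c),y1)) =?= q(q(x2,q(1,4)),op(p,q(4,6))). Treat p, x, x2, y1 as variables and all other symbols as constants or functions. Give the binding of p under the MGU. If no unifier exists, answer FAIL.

Decompose q/2: q(op(y1,y1),x) =?= q(x2,q(1,4)),  op(op(x,c),y1) =?= op(p,q(4,6)).
Decompose q/2: op(y1,y1) =?= x2,  x =?= q(1,4).
Bind x2 := op(y1,y1); no other remaining equation mentions x2.
Bind x := q(1,4); substituting into the remaining equation gives: op(op(q(1,4),c),y1) =?= op(p,q(4,6)).
Decompose op/2: op(q(1,4),c) =?= p,  y1 =?= q(4,6).
Bind p := op(q(1,4),c); no other remaining equation mentions p.
Bind y1 := q(4,6). Substituting into the earlier binding gives x2 := op(q(4,6),q(4,6)).
MGU = { x2 -> op(q(4,6),q(4,6)), x -> q(1,4), p -> op(q(1,4),c), y1 -> q(4,6) }, so p -> op(q(1,4),c).

op(q(1,4),c)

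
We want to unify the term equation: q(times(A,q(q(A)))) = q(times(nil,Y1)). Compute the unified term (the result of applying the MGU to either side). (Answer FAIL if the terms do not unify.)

Decompose q/1: times(A,q(q(A))) = times(nil,Y1).
Decompose times/2: A = nil,  q(q(A)) = Y1.
Bind A := nil; substituting into the remaining equation gives: q(q(nil)) = Y1.
Bind Y1 := q(q(nil)).
Applying the MGU to either side gives q(times(nil,q(q(nil)))).

q(times(nil,q(q(nil))))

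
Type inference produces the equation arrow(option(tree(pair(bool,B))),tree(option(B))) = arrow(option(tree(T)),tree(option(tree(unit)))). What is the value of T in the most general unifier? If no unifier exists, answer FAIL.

pair(bool,tree(unit))

Decompose arrow/2: option(tree(pair(bool,B))) = option(tree(T)),  tree(option(B)) = tree(option(tree(unit))).
Decompose option/1: tree(pair(bool,B)) = tree(T).
Decompose tree/1: pair(bool,B) = T.
Bind T := pair(bool,B); no other remaining equation mentions T.
Decompose tree/1: option(B) = option(tree(unit)).
Decompose option/1: B = tree(unit).
Bind B := tree(unit). Substituting into the earlier binding gives T := pair(bool,tree(unit)).
MGU = { T ↦ pair(bool,tree(unit)), B ↦ tree(unit) }, so T ↦ pair(bool,tree(unit)).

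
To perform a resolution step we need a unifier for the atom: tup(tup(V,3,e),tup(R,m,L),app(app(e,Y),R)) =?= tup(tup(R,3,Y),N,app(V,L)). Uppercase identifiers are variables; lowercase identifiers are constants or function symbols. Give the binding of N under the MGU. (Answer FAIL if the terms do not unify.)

tup(app(e,e),m,app(e,e))

Decompose tup/3: tup(V,3,e) =?= tup(R,3,Y),  tup(R,m,L) =?= N,  app(app(e,Y),R) =?= app(V,L).
Decompose tup/3: V =?= R,  3 =?= 3,  e =?= Y.
Bind V := R; substituting into the one remaining equation that mentions V gives: app(app(e,Y),R) =?= app(R,L).
Delete trivial equation 3 =?= 3.
Bind Y := e; substituting into the one remaining equation that mentions Y gives: app(app(e,e),R) =?= app(R,L).
Bind N := tup(R,m,L); no other remaining equation mentions N.
Decompose app/2: app(e,e) =?= R,  R =?= L.
Bind R := app(e,e); substituting into the remaining equation gives: app(e,e) =?= L. Substituting into the earlier bindings gives V := app(e,e), N := tup(app(e,e),m,L).
Bind L := app(e,e). Substituting into the earlier binding gives N := tup(app(e,e),m,app(e,e)).
MGU = { V ↦ app(e,e), Y ↦ e, N ↦ tup(app(e,e),m,app(e,e)), R ↦ app(e,e), L ↦ app(e,e) }, so N ↦ tup(app(e,e),m,app(e,e)).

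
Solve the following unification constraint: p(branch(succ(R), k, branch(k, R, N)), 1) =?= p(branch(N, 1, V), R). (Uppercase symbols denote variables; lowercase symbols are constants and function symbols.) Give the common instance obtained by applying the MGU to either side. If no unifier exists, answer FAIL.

FAIL

Decompose p/2: branch(succ(R), k, branch(k, R, N)) =?= branch(N, 1, V),  1 =?= R.
Decompose branch/3: succ(R) =?= N,  k =?= 1,  branch(k, R, N) =?= V.
Bind N := succ(R); substituting into the one remaining equation that mentions N gives: branch(k, R, succ(R)) =?= V.
Clash: constants k and 1 differ; no unifier exists.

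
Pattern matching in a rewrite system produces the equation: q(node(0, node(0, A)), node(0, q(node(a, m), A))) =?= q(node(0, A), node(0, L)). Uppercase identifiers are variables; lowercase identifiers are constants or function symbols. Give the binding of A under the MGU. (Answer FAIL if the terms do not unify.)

FAIL

Decompose q/2: node(0, node(0, A)) =?= node(0, A),  node(0, q(node(a, m), A)) =?= node(0, L).
Decompose node/2: 0 =?= 0,  node(0, A) =?= A.
Delete trivial equation 0 =?= 0.
Occurs check fails: A occurs in node(0, A); the equation A =?= node(0, A) has no finite solution.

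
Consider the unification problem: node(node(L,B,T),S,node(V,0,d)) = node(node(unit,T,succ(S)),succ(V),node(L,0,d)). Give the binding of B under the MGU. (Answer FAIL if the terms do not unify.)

Decompose node/3: node(L,B,T) = node(unit,T,succ(S)),  S = succ(V),  node(V,0,d) = node(L,0,d).
Decompose node/3: L = unit,  B = T,  T = succ(S).
Bind L := unit; substituting into the one remaining equation that mentions L gives: node(V,0,d) = node(unit,0,d).
Bind B := T; no other remaining equation mentions B.
Bind T := succ(S); no other remaining equation mentions T. Substituting into the earlier binding gives B := succ(S).
Bind S := succ(V); no other remaining equation mentions S. Substituting into the earlier bindings gives B := succ(succ(V)), T := succ(succ(V)).
Decompose node/3: V = unit,  0 = 0,  d = d.
Bind V := unit; no other remaining equation mentions V. Substituting into the earlier bindings gives B := succ(succ(unit)), T := succ(succ(unit)), S := succ(unit).
Delete trivial equation 0 = 0.
Delete trivial equation d = d.
MGU = { L ↦ unit, B ↦ succ(succ(unit)), T ↦ succ(succ(unit)), S ↦ succ(unit), V ↦ unit }, so B ↦ succ(succ(unit)).

succ(succ(unit))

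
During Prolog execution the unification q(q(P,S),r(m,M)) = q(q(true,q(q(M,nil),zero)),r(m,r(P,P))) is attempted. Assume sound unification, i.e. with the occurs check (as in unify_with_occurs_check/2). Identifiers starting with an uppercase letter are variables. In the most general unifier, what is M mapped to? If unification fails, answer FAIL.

r(true,true)

Decompose q/2: q(P,S) = q(true,q(q(M,nil),zero)),  r(m,M) = r(m,r(P,P)).
Decompose q/2: P = true,  S = q(q(M,nil),zero).
Bind P := true; substituting into the one remaining equation that mentions P gives: r(m,M) = r(m,r(true,true)).
Bind S := q(q(M,nil),zero); no other remaining equation mentions S.
Decompose r/2: m = m,  M = r(true,true).
Delete trivial equation m = m.
Bind M := r(true,true). Substituting into the earlier binding gives S := q(q(r(true,true),nil),zero).
MGU = { P = true, S = q(q(r(true,true),nil),zero), M = r(true,true) }, so M = r(true,true).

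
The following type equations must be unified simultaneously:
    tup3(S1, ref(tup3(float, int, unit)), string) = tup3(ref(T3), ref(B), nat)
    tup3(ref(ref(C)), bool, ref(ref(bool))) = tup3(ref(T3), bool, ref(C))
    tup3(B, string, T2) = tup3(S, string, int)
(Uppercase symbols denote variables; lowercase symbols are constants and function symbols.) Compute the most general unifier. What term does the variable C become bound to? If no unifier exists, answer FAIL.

FAIL

Decompose tup3/3: S1 = ref(T3),  ref(tup3(float, int, unit)) = ref(B),  string = nat.
Bind S1 := ref(T3); no other remaining equation mentions S1.
Decompose ref/1: tup3(float, int, unit) = B.
Bind B := tup3(float, int, unit); substituting into the one remaining equation that mentions B gives: tup3(tup3(float, int, unit), string, T2) = tup3(S, string, int).
Clash: constants string and nat differ; no unifier exists.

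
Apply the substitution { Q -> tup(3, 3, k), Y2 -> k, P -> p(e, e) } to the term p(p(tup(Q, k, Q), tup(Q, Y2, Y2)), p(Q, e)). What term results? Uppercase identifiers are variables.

Replace each occurrence of Q with tup(3, 3, k).
Replace each occurrence of Y2 with k.
Result: p(p(tup(tup(3, 3, k), k, tup(3, 3, k)), tup(tup(3, 3, k), k, k)), p(tup(3, 3, k), e)).

p(p(tup(tup(3, 3, k), k, tup(3, 3, k)), tup(tup(3, 3, k), k, k)), p(tup(3, 3, k), e))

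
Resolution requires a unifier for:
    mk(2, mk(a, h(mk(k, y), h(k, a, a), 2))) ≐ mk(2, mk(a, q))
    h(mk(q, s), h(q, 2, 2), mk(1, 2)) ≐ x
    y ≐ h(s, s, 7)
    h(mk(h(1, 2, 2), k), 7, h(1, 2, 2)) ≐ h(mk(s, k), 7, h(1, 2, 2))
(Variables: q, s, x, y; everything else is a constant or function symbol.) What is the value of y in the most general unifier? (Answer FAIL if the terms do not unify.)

h(h(1, 2, 2), h(1, 2, 2), 7)

Decompose mk/2: 2 ≐ 2,  mk(a, h(mk(k, y), h(k, a, a), 2)) ≐ mk(a, q).
Delete trivial equation 2 ≐ 2.
Decompose mk/2: a ≐ a,  h(mk(k, y), h(k, a, a), 2) ≐ q.
Delete trivial equation a ≐ a.
Bind q := h(mk(k, y), h(k, a, a), 2); substituting into the one remaining equation that mentions q gives: h(mk(h(mk(k, y), h(k, a, a), 2), s), h(h(mk(k, y), h(k, a, a), 2), 2, 2), mk(1, 2)) ≐ x.
Bind x := h(mk(h(mk(k, y), h(k, a, a), 2), s), h(h(mk(k, y), h(k, a, a), 2), 2, 2), mk(1, 2)); no other remaining equation mentions x.
Bind y := h(s, s, 7); no other remaining equation mentions y. Substituting into the earlier bindings gives q := h(mk(k, h(s, s, 7)), h(k, a, a), 2), x := h(mk(h(mk(k, h(s, s, 7)), h(k, a, a), 2), s), h(h(mk(k, h(s, s, 7)), h(k, a, a), 2), 2, 2), mk(1, 2)).
Decompose h/3: mk(h(1, 2, 2), k) ≐ mk(s, k),  7 ≐ 7,  h(1, 2, 2) ≐ h(1, 2, 2).
Decompose mk/2: h(1, 2, 2) ≐ s,  k ≐ k.
Bind s := h(1, 2, 2); no other remaining equation mentions s. Substituting into the earlier bindings gives q := h(mk(k, h(h(1, 2, 2), h(1, 2, 2), 7)), h(k, a, a), 2), x := h(mk(h(mk(k, h(h(1, 2, 2), h(1, 2, 2), 7)), h(k, a, a), 2), h(1, 2, 2)), h(h(mk(k, h(h(1, 2, 2), h(1, 2, 2), 7)), h(k, a, a), 2), 2, 2), mk(1, 2)), y := h(h(1, 2, 2), h(1, 2, 2), 7).
Delete trivial equation k ≐ k.
Delete trivial equation 7 ≐ 7.
Delete trivial equation h(1, 2, 2) ≐ h(1, 2, 2).
MGU = { q ↦ h(mk(k, h(h(1, 2, 2), h(1, 2, 2), 7)), h(k, a, a), 2), x ↦ h(mk(h(mk(k, h(h(1, 2, 2), h(1, 2, 2), 7)), h(k, a, a), 2), h(1, 2, 2)), h(h(mk(k, h(h(1, 2, 2), h(1, 2, 2), 7)), h(k, a, a), 2), 2, 2), mk(1, 2)), y ↦ h(h(1, 2, 2), h(1, 2, 2), 7), s ↦ h(1, 2, 2) }, so y ↦ h(h(1, 2, 2), h(1, 2, 2), 7).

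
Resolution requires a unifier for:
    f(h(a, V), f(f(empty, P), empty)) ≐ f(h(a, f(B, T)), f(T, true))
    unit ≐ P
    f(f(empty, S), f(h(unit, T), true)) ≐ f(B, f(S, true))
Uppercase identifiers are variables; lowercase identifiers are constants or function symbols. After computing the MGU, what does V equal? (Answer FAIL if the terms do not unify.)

FAIL

Decompose f/2: h(a, V) ≐ h(a, f(B, T)),  f(f(empty, P), empty) ≐ f(T, true).
Decompose h/2: a ≐ a,  V ≐ f(B, T).
Delete trivial equation a ≐ a.
Bind V := f(B, T); no other remaining equation mentions V.
Decompose f/2: f(empty, P) ≐ T,  empty ≐ true.
Bind T := f(empty, P); substituting into the one remaining equation that mentions T gives: f(f(empty, S), f(h(unit, f(empty, P)), true)) ≐ f(B, f(S, true)). Substituting into the earlier binding gives V := f(B, f(empty, P)).
Clash: constants empty and true differ; no unifier exists.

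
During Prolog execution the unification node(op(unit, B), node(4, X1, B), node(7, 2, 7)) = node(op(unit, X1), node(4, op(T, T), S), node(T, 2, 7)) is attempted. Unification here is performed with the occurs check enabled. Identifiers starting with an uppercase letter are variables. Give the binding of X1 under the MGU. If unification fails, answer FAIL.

Decompose node/3: op(unit, B) = op(unit, X1),  node(4, X1, B) = node(4, op(T, T), S),  node(7, 2, 7) = node(T, 2, 7).
Decompose op/2: unit = unit,  B = X1.
Delete trivial equation unit = unit.
Bind B := X1; substituting into the one remaining equation that mentions B gives: node(4, X1, X1) = node(4, op(T, T), S).
Decompose node/3: 4 = 4,  X1 = op(T, T),  X1 = S.
Delete trivial equation 4 = 4.
Bind X1 := op(T, T); substituting into the one remaining equation that mentions X1 gives: op(T, T) = S. Substituting into the earlier binding gives B := op(T, T).
Bind S := op(T, T); no other remaining equation mentions S.
Decompose node/3: 7 = T,  2 = 2,  7 = 7.
Bind T := 7; no other remaining equation mentions T. Substituting into the earlier bindings gives B := op(7, 7), X1 := op(7, 7), S := op(7, 7).
Delete trivial equation 2 = 2.
Delete trivial equation 7 = 7.
MGU = { B ↦ op(7, 7), X1 ↦ op(7, 7), S ↦ op(7, 7), T ↦ 7 }, so X1 ↦ op(7, 7).

op(7, 7)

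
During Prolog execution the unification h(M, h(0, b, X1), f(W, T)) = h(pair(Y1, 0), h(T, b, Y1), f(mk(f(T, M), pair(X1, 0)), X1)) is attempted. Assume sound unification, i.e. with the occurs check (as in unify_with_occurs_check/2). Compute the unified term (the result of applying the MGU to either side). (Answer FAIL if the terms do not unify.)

h(pair(0, 0), h(0, b, 0), f(mk(f(0, pair(0, 0)), pair(0, 0)), 0))

Decompose h/3: M = pair(Y1, 0),  h(0, b, X1) = h(T, b, Y1),  f(W, T) = f(mk(f(T, M), pair(X1, 0)), X1).
Bind M := pair(Y1, 0); substituting into the one remaining equation that mentions M gives: f(W, T) = f(mk(f(T, pair(Y1, 0)), pair(X1, 0)), X1).
Decompose h/3: 0 = T,  b = b,  X1 = Y1.
Bind T := 0; substituting into the one remaining equation that mentions T gives: f(W, 0) = f(mk(f(0, pair(Y1, 0)), pair(X1, 0)), X1).
Delete trivial equation b = b.
Bind X1 := Y1; substituting into the remaining equation gives: f(W, 0) = f(mk(f(0, pair(Y1, 0)), pair(Y1, 0)), Y1).
Decompose f/2: W = mk(f(0, pair(Y1, 0)), pair(Y1, 0)),  0 = Y1.
Bind W := mk(f(0, pair(Y1, 0)), pair(Y1, 0)); no other remaining equation mentions W.
Bind Y1 := 0. Substituting into the earlier bindings gives M := pair(0, 0), X1 := 0, W := mk(f(0, pair(0, 0)), pair(0, 0)).
Applying the MGU to either side gives h(pair(0, 0), h(0, b, 0), f(mk(f(0, pair(0, 0)), pair(0, 0)), 0)).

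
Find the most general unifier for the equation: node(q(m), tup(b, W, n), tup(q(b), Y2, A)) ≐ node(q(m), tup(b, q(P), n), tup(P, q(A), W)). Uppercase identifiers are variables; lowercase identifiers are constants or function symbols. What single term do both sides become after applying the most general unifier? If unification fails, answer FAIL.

Decompose node/3: q(m) ≐ q(m),  tup(b, W, n) ≐ tup(b, q(P), n),  tup(q(b), Y2, A) ≐ tup(P, q(A), W).
Delete trivial equation q(m) ≐ q(m).
Decompose tup/3: b ≐ b,  W ≐ q(P),  n ≐ n.
Delete trivial equation b ≐ b.
Bind W := q(P); substituting into the one remaining equation that mentions W gives: tup(q(b), Y2, A) ≐ tup(P, q(A), q(P)).
Delete trivial equation n ≐ n.
Decompose tup/3: q(b) ≐ P,  Y2 ≐ q(A),  A ≐ q(P).
Bind P := q(b); substituting into the one remaining equation that mentions P gives: A ≐ q(q(b)). Substituting into the earlier binding gives W := q(q(b)).
Bind Y2 := q(A); no other remaining equation mentions Y2.
Bind A := q(q(b)). Substituting into the earlier binding gives Y2 := q(q(q(b))).
Applying the MGU to either side gives node(q(m), tup(b, q(q(b)), n), tup(q(b), q(q(q(b))), q(q(b)))).

node(q(m), tup(b, q(q(b)), n), tup(q(b), q(q(q(b))), q(q(b))))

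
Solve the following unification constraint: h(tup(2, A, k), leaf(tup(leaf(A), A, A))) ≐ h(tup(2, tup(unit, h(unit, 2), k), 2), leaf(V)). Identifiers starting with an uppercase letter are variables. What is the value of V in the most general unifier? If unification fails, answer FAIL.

Decompose h/2: tup(2, A, k) ≐ tup(2, tup(unit, h(unit, 2), k), 2),  leaf(tup(leaf(A), A, A)) ≐ leaf(V).
Decompose tup/3: 2 ≐ 2,  A ≐ tup(unit, h(unit, 2), k),  k ≐ 2.
Delete trivial equation 2 ≐ 2.
Bind A := tup(unit, h(unit, 2), k); substituting into the one remaining equation that mentions A gives: leaf(tup(leaf(tup(unit, h(unit, 2), k)), tup(unit, h(unit, 2), k), tup(unit, h(unit, 2), k))) ≐ leaf(V).
Clash: constants k and 2 differ; no unifier exists.

FAIL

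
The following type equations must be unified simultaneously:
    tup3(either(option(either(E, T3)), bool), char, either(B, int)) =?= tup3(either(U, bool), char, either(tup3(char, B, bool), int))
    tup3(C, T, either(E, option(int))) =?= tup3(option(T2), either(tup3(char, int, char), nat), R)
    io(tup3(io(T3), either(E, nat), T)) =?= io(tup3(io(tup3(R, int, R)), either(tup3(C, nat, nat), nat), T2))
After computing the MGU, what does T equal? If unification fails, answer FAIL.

FAIL

Decompose tup3/3: either(option(either(E, T3)), bool) =?= either(U, bool),  char =?= char,  either(B, int) =?= either(tup3(char, B, bool), int).
Decompose either/2: option(either(E, T3)) =?= U,  bool =?= bool.
Bind U := option(either(E, T3)); no other remaining equation mentions U.
Delete trivial equation bool =?= bool.
Delete trivial equation char =?= char.
Decompose either/2: B =?= tup3(char, B, bool),  int =?= int.
Occurs check fails: B occurs in tup3(char, B, bool); the equation B =?= tup3(char, B, bool) has no finite solution.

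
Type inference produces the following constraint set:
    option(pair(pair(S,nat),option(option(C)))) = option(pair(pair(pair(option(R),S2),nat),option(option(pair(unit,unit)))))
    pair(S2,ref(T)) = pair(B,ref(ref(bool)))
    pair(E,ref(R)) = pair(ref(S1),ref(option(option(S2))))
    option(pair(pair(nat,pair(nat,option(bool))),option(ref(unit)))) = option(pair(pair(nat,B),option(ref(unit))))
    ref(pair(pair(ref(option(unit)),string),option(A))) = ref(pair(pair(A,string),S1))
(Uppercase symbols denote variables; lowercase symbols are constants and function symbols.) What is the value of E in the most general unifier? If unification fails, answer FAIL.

Decompose option/1: pair(pair(S,nat),option(option(C))) = pair(pair(pair(option(R),S2),nat),option(option(pair(unit,unit)))).
Decompose pair/2: pair(S,nat) = pair(pair(option(R),S2),nat),  option(option(C)) = option(option(pair(unit,unit))).
Decompose pair/2: S = pair(option(R),S2),  nat = nat.
Bind S := pair(option(R),S2); no other remaining equation mentions S.
Delete trivial equation nat = nat.
Decompose option/1: option(C) = option(pair(unit,unit)).
Decompose option/1: C = pair(unit,unit).
Bind C := pair(unit,unit); no other remaining equation mentions C.
Decompose pair/2: S2 = B,  ref(T) = ref(ref(bool)).
Bind S2 := B; substituting into the one remaining equation that mentions S2 gives: pair(E,ref(R)) = pair(ref(S1),ref(option(option(B)))). Substituting into the earlier binding gives S := pair(option(R),B).
Decompose ref/1: T = ref(bool).
Bind T := ref(bool); no other remaining equation mentions T.
Decompose pair/2: E = ref(S1),  ref(R) = ref(option(option(B))).
Bind E := ref(S1); no other remaining equation mentions E.
Decompose ref/1: R = option(option(B)).
Bind R := option(option(B)); no other remaining equation mentions R. Substituting into the earlier binding gives S := pair(option(option(option(B))),B).
Decompose option/1: pair(pair(nat,pair(nat,option(bool))),option(ref(unit))) = pair(pair(nat,B),option(ref(unit))).
Decompose pair/2: pair(nat,pair(nat,option(bool))) = pair(nat,B),  option(ref(unit)) = option(ref(unit)).
Decompose pair/2: nat = nat,  pair(nat,option(bool)) = B.
Delete trivial equation nat = nat.
Bind B := pair(nat,option(bool)); no other remaining equation mentions B. Substituting into the earlier bindings gives S := pair(option(option(option(pair(nat,option(bool))))),pair(nat,option(bool))), S2 := pair(nat,option(bool)), R := option(option(pair(nat,option(bool)))).
Delete trivial equation option(ref(unit)) = option(ref(unit)).
Decompose ref/1: pair(pair(ref(option(unit)),string),option(A)) = pair(pair(A,string),S1).
Decompose pair/2: pair(ref(option(unit)),string) = pair(A,string),  option(A) = S1.
Decompose pair/2: ref(option(unit)) = A,  string = string.
Bind A := ref(option(unit)); substituting into the one remaining equation that mentions A gives: option(ref(option(unit))) = S1.
Delete trivial equation string = string.
Bind S1 := option(ref(option(unit))). Substituting into the earlier binding gives E := ref(option(ref(option(unit)))).
MGU = { S ↦ pair(option(option(option(pair(nat,option(bool))))),pair(nat,option(bool))), C ↦ pair(unit,unit), S2 ↦ pair(nat,option(bool)), T ↦ ref(bool), E ↦ ref(option(ref(option(unit)))), R ↦ option(option(pair(nat,option(bool)))), B ↦ pair(nat,option(bool)), A ↦ ref(option(unit)), S1 ↦ option(ref(option(unit))) }, so E ↦ ref(option(ref(option(unit)))).

ref(option(ref(option(unit))))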